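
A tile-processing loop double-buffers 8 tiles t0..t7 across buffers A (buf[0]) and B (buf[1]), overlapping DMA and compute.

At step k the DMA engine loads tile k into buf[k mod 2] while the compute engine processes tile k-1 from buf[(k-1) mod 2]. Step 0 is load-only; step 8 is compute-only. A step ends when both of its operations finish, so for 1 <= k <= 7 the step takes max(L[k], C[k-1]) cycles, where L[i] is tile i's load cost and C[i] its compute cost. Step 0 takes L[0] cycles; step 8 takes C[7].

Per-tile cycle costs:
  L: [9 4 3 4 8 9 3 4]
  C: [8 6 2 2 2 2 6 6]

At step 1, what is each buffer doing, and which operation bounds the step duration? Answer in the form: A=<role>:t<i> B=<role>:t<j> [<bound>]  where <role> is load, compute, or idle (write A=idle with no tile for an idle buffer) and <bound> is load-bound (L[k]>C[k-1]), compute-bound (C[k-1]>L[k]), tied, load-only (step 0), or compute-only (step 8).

step 1: A=compute:t0 B=load:t1 [compute-bound]

step 0: L[0]=9 → dur=9, Σ=9 | A=load:t0 B=idle [load-only]
step 1: L[1]=4 C[0]=8 → dur=8, Σ=17 | A=compute:t0 B=load:t1 [compute-bound]
step 2: L[2]=3 C[1]=6 → dur=6, Σ=23 | A=load:t2 B=compute:t1 [compute-bound]
step 3: L[3]=4 C[2]=2 → dur=4, Σ=27 | A=compute:t2 B=load:t3 [load-bound]
step 4: L[4]=8 C[3]=2 → dur=8, Σ=35 | A=load:t4 B=compute:t3 [load-bound]
step 5: L[5]=9 C[4]=2 → dur=9, Σ=44 | A=compute:t4 B=load:t5 [load-bound]
step 6: L[6]=3 C[5]=2 → dur=3, Σ=47 | A=load:t6 B=compute:t5 [load-bound]
step 7: L[7]=4 C[6]=6 → dur=6, Σ=53 | A=compute:t6 B=load:t7 [compute-bound]
step 8: C[7]=6 → dur=6, Σ=59 | A=idle B=compute:t7 [compute-only]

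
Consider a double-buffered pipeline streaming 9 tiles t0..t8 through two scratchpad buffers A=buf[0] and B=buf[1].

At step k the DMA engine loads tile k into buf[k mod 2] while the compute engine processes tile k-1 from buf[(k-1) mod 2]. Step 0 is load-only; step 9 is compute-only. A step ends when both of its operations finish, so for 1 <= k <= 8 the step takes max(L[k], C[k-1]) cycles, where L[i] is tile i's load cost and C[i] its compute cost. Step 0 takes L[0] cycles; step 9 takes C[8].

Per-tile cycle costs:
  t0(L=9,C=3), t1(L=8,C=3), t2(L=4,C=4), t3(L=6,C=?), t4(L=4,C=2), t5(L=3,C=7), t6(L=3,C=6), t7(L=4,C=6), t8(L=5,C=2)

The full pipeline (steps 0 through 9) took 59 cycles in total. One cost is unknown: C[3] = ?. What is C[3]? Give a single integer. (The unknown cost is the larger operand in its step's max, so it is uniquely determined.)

step 0 = dur = L[0]=9 = 9
step 1 = dur = max(L[1]=8, C[0]=3) = 8
step 2 = dur = max(L[2]=4, C[1]=3) = 4
step 3 = dur = max(L[3]=6, C[2]=4) = 6
step 4 = dur = max(L[4]=4, C[3]=?) = C[3]  (unknown; binding)
step 5 = dur = max(L[5]=3, C[4]=2) = 3
step 6 = dur = max(L[6]=3, C[5]=7) = 7
step 7 = dur = max(L[7]=4, C[6]=6) = 6
step 8 = dur = max(L[8]=5, C[7]=6) = 6
step 9 = dur = C[8]=2 = 2
sum of known step durations = 51
dur[4] = total - known = 59 - 51 = 8
C[3] is the binding max in step 4, so C[3] = dur[4] = 8

C[3] = 8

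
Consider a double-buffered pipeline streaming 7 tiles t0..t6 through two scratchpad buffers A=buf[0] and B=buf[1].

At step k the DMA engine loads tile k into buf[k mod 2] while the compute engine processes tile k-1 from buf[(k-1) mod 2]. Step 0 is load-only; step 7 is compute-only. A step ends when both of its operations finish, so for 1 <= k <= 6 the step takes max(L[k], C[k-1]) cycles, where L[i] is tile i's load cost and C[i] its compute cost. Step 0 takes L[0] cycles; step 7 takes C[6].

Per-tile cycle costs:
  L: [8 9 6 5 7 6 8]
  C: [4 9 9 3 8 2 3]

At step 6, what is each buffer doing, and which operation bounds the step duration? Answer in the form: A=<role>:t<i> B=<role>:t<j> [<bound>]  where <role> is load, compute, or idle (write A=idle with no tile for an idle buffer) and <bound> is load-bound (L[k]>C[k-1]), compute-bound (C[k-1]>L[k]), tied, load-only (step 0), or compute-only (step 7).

step 0: L[0]=8 → dur=8, Σ=8 | A=load:t0 B=idle [load-only]
step 1: L[1]=9 C[0]=4 → dur=9, Σ=17 | A=compute:t0 B=load:t1 [load-bound]
step 2: L[2]=6 C[1]=9 → dur=9, Σ=26 | A=load:t2 B=compute:t1 [compute-bound]
step 3: L[3]=5 C[2]=9 → dur=9, Σ=35 | A=compute:t2 B=load:t3 [compute-bound]
step 4: L[4]=7 C[3]=3 → dur=7, Σ=42 | A=load:t4 B=compute:t3 [load-bound]
step 5: L[5]=6 C[4]=8 → dur=8, Σ=50 | A=compute:t4 B=load:t5 [compute-bound]
step 6: L[6]=8 C[5]=2 → dur=8, Σ=58 | A=load:t6 B=compute:t5 [load-bound]
step 7: C[6]=3 → dur=3, Σ=61 | A=compute:t6 B=idle [compute-only]

step 6: A=load:t6 B=compute:t5 [load-bound]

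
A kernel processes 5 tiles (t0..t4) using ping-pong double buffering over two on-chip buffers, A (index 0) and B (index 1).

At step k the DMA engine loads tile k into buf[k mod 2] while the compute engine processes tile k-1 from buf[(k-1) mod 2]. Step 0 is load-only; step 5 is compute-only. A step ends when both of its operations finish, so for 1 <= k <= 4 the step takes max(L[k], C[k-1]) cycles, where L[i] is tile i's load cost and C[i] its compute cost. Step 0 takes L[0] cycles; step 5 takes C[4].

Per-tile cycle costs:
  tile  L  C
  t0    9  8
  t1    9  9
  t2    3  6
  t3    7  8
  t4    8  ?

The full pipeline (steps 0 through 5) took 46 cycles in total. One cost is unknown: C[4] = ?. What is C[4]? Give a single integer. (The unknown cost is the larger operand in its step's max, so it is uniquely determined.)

step 0 = dur = L[0]=9 = 9
step 1 = dur = max(L[1]=9, C[0]=8) = 9
step 2 = dur = max(L[2]=3, C[1]=9) = 9
step 3 = dur = max(L[3]=7, C[2]=6) = 7
step 4 = dur = max(L[4]=8, C[3]=8) = 8
step 5 = dur = C[4]=? = C[4]  (unknown; binding)
sum of known step durations = 42
dur[5] = total - known = 46 - 42 = 4
C[4] is the binding max in step 5, so C[4] = dur[5] = 4

C[4] = 4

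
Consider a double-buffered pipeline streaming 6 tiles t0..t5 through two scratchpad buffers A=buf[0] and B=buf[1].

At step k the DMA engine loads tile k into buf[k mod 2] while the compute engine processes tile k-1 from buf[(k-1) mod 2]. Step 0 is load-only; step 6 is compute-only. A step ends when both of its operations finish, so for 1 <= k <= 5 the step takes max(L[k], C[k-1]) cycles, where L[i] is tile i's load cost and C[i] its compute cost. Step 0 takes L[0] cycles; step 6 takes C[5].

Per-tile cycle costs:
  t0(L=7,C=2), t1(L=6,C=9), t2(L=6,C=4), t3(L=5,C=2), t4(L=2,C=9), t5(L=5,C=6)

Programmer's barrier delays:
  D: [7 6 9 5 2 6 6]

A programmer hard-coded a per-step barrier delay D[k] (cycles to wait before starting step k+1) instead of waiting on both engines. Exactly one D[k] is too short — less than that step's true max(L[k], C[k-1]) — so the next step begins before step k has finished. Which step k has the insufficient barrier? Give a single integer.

k=0 barrier L[0]=7→7c, D[0]=7 ok
k=1 barrier max(L[1]=6,C[0]=2)→6c, D[1]=6 ok
k=2 barrier max(L[2]=6,C[1]=9)→9c, D[2]=9 ok
k=3 barrier max(L[3]=5,C[2]=4)→5c, D[3]=5 ok
k=4 barrier max(L[4]=2,C[3]=2)→2c, D[4]=2 ok
k=5 barrier max(L[5]=5,C[4]=9)→9c, D[5]=6 SHORT
k=6 barrier C[5]=6→6c, D[6]=6 ok

hazard at step 5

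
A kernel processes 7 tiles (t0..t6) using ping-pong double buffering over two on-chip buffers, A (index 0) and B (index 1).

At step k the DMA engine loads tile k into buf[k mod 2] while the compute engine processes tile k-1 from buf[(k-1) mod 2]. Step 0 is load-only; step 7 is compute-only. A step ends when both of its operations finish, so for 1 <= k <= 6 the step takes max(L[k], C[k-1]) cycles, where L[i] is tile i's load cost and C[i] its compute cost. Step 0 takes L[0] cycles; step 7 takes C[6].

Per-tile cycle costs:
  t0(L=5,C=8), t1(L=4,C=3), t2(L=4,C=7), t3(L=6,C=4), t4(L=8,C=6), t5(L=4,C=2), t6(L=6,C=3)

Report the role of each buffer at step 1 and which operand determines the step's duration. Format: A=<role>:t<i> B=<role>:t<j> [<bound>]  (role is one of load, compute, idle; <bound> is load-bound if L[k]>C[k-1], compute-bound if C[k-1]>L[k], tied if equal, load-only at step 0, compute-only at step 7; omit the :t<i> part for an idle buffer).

step 1: A=compute:t0 B=load:t1 [compute-bound]

  0. 5=5c; end=5; A:t0 B:-
  1. max(4,8)=8c; end=13; A:t0 B:t1
  2. max(4,3)=4c; end=17; A:t2 B:t1
  3. max(6,7)=7c; end=24; A:t2 B:t3
  4. max(8,4)=8c; end=32; A:t4 B:t3
  5. max(4,6)=6c; end=38; A:t4 B:t5
  6. max(6,2)=6c; end=44; A:t6 B:t5
  7. 3=3c; end=47; A:t6 B:t5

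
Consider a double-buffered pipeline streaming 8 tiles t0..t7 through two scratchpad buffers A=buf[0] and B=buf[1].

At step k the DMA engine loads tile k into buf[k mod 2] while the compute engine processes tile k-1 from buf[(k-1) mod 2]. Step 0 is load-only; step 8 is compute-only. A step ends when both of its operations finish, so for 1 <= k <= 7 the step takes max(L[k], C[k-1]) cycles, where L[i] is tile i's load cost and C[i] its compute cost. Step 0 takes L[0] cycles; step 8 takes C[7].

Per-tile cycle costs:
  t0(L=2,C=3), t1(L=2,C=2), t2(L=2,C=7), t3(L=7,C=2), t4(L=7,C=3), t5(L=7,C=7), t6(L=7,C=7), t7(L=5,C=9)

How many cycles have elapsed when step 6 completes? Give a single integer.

end_cycle[6] = 35

[0] DMA t0→A (2c) ∥ CU idle ⇒ 2c, clock 2
[1] DMA t1→B (2c) ∥ CU A:t0 (3c) ⇒ 3c, clock 5
[2] DMA t2→A (2c) ∥ CU B:t1 (2c) ⇒ 2c, clock 7
[3] DMA t3→B (7c) ∥ CU A:t2 (7c) ⇒ 7c, clock 14
[4] DMA t4→A (7c) ∥ CU B:t3 (2c) ⇒ 7c, clock 21
[5] DMA t5→B (7c) ∥ CU A:t4 (3c) ⇒ 7c, clock 28
[6] DMA t6→A (7c) ∥ CU B:t5 (7c) ⇒ 7c, clock 35
[7] DMA t7→B (5c) ∥ CU A:t6 (7c) ⇒ 7c, clock 42
[8] DMA idle ∥ CU B:t7 (9c) ⇒ 9c, clock 51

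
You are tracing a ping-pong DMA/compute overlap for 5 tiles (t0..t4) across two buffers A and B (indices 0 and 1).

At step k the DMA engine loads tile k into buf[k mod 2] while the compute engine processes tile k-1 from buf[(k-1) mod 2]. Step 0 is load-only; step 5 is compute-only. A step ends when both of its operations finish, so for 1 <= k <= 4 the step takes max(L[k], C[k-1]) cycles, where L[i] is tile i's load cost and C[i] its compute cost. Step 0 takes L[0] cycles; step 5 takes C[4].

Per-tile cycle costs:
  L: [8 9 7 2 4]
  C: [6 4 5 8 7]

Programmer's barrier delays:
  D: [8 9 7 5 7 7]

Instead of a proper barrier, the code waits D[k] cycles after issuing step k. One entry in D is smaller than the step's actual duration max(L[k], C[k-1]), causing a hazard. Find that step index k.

step 0: need L[0]=8 = 8; D[0]=8 ok
step 1: need max(L[1]=9,C[0]=6) = 9; D[1]=9 ok
step 2: need max(L[2]=7,C[1]=4) = 7; D[2]=7 ok
step 3: need max(L[3]=2,C[2]=5) = 5; D[3]=5 ok
step 4: need max(L[4]=4,C[3]=8) = 8; D[4]=7 SHORT
step 5: need C[4]=7 = 7; D[5]=7 ok

hazard at step 4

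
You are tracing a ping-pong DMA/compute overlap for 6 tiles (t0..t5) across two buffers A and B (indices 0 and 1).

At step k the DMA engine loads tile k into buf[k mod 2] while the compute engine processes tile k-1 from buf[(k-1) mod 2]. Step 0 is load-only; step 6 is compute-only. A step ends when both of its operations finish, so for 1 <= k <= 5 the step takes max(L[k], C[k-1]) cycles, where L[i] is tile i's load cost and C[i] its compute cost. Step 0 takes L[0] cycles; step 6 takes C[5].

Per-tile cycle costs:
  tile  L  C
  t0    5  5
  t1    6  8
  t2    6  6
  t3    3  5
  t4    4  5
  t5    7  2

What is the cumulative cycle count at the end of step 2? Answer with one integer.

end_cycle[2] = 19

step 0: L[0]=5 → dur=5, Σ=5 | A=load:t0 B=idle [load-only]
step 1: L[1]=6 C[0]=5 → dur=6, Σ=11 | A=compute:t0 B=load:t1 [load-bound]
step 2: L[2]=6 C[1]=8 → dur=8, Σ=19 | A=load:t2 B=compute:t1 [compute-bound]
step 3: L[3]=3 C[2]=6 → dur=6, Σ=25 | A=compute:t2 B=load:t3 [compute-bound]
step 4: L[4]=4 C[3]=5 → dur=5, Σ=30 | A=load:t4 B=compute:t3 [compute-bound]
step 5: L[5]=7 C[4]=5 → dur=7, Σ=37 | A=compute:t4 B=load:t5 [load-bound]
step 6: C[5]=2 → dur=2, Σ=39 | A=idle B=compute:t5 [compute-only]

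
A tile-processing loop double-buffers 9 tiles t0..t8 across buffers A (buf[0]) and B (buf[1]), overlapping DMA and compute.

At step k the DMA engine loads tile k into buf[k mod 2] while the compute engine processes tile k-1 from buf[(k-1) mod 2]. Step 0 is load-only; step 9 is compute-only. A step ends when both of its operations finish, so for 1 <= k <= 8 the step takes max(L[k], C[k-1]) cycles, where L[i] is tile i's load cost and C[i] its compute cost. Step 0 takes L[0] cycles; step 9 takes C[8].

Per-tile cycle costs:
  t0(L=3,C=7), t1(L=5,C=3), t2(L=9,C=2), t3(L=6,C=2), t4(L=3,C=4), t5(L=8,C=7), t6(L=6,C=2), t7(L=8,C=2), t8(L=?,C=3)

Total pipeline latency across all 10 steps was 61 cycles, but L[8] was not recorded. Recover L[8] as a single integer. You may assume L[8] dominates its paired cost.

step 0 → dur = L[0]=3 = 3
step 1 → dur = max(L[1]=5, C[0]=7) = 7
step 2 → dur = max(L[2]=9, C[1]=3) = 9
step 3 → dur = max(L[3]=6, C[2]=2) = 6
step 4 → dur = max(L[4]=3, C[3]=2) = 3
step 5 → dur = max(L[5]=8, C[4]=4) = 8
step 6 → dur = max(L[6]=6, C[5]=7) = 7
step 7 → dur = max(L[7]=8, C[6]=2) = 8
step 8 → dur = max(L[8]=?, C[7]=2) = L[8]  (unknown; binding)
step 9 → dur = C[8]=3 = 3
sum of known step durations = 54
dur[8] = total - known = 61 - 54 = 7
L[8] is the binding max in step 8, so L[8] = dur[8] = 7

L[8] = 7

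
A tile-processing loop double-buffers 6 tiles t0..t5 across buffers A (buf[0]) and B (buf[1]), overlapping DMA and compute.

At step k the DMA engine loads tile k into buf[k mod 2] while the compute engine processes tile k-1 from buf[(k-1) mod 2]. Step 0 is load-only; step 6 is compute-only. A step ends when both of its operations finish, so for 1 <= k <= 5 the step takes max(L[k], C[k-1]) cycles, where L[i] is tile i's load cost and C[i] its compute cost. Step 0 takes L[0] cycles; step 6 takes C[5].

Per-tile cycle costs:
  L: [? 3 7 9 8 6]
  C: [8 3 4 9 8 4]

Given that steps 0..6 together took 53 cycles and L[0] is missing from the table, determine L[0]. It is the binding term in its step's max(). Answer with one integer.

L[0] = 8

step 0: dur = L[0]=? = L[0]  (unknown; binding)
step 1: dur = max(L[1]=3, C[0]=8) = 8
step 2: dur = max(L[2]=7, C[1]=3) = 7
step 3: dur = max(L[3]=9, C[2]=4) = 9
step 4: dur = max(L[4]=8, C[3]=9) = 9
step 5: dur = max(L[5]=6, C[4]=8) = 8
step 6: dur = C[5]=4 = 4
sum of known step durations = 45
dur[0] = total - known = 53 - 45 = 8
L[0] is the binding max in step 0, so L[0] = dur[0] = 8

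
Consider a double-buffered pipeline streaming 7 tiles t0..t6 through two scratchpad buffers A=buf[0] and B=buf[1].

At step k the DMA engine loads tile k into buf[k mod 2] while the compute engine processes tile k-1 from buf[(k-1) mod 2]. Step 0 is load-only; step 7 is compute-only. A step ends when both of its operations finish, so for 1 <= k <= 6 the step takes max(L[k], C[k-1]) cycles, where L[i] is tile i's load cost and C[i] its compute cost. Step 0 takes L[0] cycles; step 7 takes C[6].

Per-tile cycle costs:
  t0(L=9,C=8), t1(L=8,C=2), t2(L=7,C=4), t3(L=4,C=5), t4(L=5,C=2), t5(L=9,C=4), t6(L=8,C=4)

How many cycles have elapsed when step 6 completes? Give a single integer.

end_cycle[6] = 50

k=0 load=t0/9c comp=- wait=9 total=9
k=1 load=t1/8c comp=t0/8c wait=8 total=17
k=2 load=t2/7c comp=t1/2c wait=7 total=24
k=3 load=t3/4c comp=t2/4c wait=4 total=28
k=4 load=t4/5c comp=t3/5c wait=5 total=33
k=5 load=t5/9c comp=t4/2c wait=9 total=42
k=6 load=t6/8c comp=t5/4c wait=8 total=50
k=7 load=- comp=t6/4c wait=4 total=54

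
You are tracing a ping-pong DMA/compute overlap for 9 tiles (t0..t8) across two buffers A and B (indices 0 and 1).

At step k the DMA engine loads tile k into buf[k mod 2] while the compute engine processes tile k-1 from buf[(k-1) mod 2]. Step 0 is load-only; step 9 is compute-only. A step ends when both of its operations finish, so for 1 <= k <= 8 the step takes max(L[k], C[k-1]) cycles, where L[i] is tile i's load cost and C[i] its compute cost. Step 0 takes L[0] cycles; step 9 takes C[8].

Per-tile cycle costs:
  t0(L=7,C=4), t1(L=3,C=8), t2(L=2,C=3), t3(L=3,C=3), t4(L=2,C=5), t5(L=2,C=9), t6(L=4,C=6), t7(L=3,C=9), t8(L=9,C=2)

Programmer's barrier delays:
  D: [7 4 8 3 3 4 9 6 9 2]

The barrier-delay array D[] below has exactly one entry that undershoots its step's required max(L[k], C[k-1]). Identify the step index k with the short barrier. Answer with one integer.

hazard at step 5

[0] required=L[0]=7=7 vs D=7 ok
[1] required=max(L[1]=3,C[0]=4)=4 vs D=4 ok
[2] required=max(L[2]=2,C[1]=8)=8 vs D=8 ok
[3] required=max(L[3]=3,C[2]=3)=3 vs D=3 ok
[4] required=max(L[4]=2,C[3]=3)=3 vs D=3 ok
[5] required=max(L[5]=2,C[4]=5)=5 vs D=4 SHORT
[6] required=max(L[6]=4,C[5]=9)=9 vs D=9 ok
[7] required=max(L[7]=3,C[6]=6)=6 vs D=6 ok
[8] required=max(L[8]=9,C[7]=9)=9 vs D=9 ok
[9] required=C[8]=2=2 vs D=2 ok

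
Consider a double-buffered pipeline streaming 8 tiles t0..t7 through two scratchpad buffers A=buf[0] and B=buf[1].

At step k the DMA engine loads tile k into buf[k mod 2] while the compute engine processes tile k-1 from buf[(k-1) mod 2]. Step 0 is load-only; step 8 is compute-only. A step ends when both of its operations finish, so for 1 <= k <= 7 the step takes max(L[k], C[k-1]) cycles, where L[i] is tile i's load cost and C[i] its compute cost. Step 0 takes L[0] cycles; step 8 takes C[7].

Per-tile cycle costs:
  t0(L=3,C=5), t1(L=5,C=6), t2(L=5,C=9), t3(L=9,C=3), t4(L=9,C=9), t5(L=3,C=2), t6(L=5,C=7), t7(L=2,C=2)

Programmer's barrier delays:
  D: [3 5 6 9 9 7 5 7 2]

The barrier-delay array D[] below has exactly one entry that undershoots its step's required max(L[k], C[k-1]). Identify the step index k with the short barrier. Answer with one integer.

[0] required=L[0]=3=3 vs D=3 ok
[1] required=max(L[1]=5,C[0]=5)=5 vs D=5 ok
[2] required=max(L[2]=5,C[1]=6)=6 vs D=6 ok
[3] required=max(L[3]=9,C[2]=9)=9 vs D=9 ok
[4] required=max(L[4]=9,C[3]=3)=9 vs D=9 ok
[5] required=max(L[5]=3,C[4]=9)=9 vs D=7 SHORT
[6] required=max(L[6]=5,C[5]=2)=5 vs D=5 ok
[7] required=max(L[7]=2,C[6]=7)=7 vs D=7 ok
[8] required=C[7]=2=2 vs D=2 ok

hazard at step 5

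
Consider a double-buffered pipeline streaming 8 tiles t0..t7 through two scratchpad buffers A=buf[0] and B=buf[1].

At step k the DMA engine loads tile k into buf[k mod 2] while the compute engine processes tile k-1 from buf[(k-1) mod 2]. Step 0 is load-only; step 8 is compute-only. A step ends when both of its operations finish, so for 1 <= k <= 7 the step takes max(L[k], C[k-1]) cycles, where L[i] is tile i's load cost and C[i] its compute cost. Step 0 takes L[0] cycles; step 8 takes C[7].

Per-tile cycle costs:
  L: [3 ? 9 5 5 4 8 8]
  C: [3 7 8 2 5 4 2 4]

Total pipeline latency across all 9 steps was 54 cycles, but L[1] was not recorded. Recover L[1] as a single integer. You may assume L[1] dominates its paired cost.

L[1] = 4

step 0 | dur = L[0]=3 = 3
step 1 | dur = max(L[1]=?, C[0]=3) = L[1]  (unknown; binding)
step 2 | dur = max(L[2]=9, C[1]=7) = 9
step 3 | dur = max(L[3]=5, C[2]=8) = 8
step 4 | dur = max(L[4]=5, C[3]=2) = 5
step 5 | dur = max(L[5]=4, C[4]=5) = 5
step 6 | dur = max(L[6]=8, C[5]=4) = 8
step 7 | dur = max(L[7]=8, C[6]=2) = 8
step 8 | dur = C[7]=4 = 4
sum of known step durations = 50
dur[1] = total - known = 54 - 50 = 4
L[1] is the binding max in step 1, so L[1] = dur[1] = 4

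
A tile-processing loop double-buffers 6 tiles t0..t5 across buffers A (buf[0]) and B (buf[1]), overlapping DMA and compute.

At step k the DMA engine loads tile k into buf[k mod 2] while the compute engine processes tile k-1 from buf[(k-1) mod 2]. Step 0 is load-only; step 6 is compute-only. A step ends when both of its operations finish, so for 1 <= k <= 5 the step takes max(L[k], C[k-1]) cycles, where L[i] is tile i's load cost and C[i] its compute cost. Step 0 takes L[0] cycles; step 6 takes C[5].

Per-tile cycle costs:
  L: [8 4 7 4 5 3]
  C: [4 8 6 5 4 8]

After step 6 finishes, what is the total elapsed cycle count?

step 0: L[0]=8 → dur=8, Σ=8 | A=load:t0 B=idle [load-only]
step 1: L[1]=4 C[0]=4 → dur=4, Σ=12 | A=compute:t0 B=load:t1 [tied]
step 2: L[2]=7 C[1]=8 → dur=8, Σ=20 | A=load:t2 B=compute:t1 [compute-bound]
step 3: L[3]=4 C[2]=6 → dur=6, Σ=26 | A=compute:t2 B=load:t3 [compute-bound]
step 4: L[4]=5 C[3]=5 → dur=5, Σ=31 | A=load:t4 B=compute:t3 [tied]
step 5: L[5]=3 C[4]=4 → dur=4, Σ=35 | A=compute:t4 B=load:t5 [compute-bound]
step 6: C[5]=8 → dur=8, Σ=43 | A=idle B=compute:t5 [compute-only]

end_cycle[6] = 43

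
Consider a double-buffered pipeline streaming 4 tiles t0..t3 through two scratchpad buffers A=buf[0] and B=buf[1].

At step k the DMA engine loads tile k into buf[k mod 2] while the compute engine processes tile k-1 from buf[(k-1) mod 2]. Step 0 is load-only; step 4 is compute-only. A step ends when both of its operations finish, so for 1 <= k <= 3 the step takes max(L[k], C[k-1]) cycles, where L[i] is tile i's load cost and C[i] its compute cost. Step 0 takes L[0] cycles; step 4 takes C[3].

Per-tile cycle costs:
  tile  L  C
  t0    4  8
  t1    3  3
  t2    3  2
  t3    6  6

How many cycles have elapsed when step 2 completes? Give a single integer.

end_cycle[2] = 15

k=0 load=t0/4c comp=- wait=4 total=4
k=1 load=t1/3c comp=t0/8c wait=8 total=12
k=2 load=t2/3c comp=t1/3c wait=3 total=15
k=3 load=t3/6c comp=t2/2c wait=6 total=21
k=4 load=- comp=t3/6c wait=6 total=27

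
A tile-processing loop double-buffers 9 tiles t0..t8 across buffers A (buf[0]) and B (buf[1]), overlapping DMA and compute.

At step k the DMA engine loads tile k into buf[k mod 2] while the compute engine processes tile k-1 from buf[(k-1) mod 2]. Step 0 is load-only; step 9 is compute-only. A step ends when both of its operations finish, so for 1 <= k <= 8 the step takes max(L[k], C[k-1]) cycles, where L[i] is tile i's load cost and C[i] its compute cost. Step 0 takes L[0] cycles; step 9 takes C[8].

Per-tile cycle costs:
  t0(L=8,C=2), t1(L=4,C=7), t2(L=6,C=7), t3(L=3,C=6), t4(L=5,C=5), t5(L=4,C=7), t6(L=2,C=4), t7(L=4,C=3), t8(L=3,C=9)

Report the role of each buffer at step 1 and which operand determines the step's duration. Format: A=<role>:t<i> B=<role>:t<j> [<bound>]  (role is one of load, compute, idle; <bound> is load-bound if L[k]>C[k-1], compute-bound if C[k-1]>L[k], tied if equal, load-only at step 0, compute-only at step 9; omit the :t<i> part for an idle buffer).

step 1: A=compute:t0 B=load:t1 [load-bound]

[0] DMA t0→A (8c) ∥ CU idle ⇒ 8c, clock 8
[1] DMA t1→B (4c) ∥ CU A:t0 (2c) ⇒ 4c, clock 12
[2] DMA t2→A (6c) ∥ CU B:t1 (7c) ⇒ 7c, clock 19
[3] DMA t3→B (3c) ∥ CU A:t2 (7c) ⇒ 7c, clock 26
[4] DMA t4→A (5c) ∥ CU B:t3 (6c) ⇒ 6c, clock 32
[5] DMA t5→B (4c) ∥ CU A:t4 (5c) ⇒ 5c, clock 37
[6] DMA t6→A (2c) ∥ CU B:t5 (7c) ⇒ 7c, clock 44
[7] DMA t7→B (4c) ∥ CU A:t6 (4c) ⇒ 4c, clock 48
[8] DMA t8→A (3c) ∥ CU B:t7 (3c) ⇒ 3c, clock 51
[9] DMA idle ∥ CU A:t8 (9c) ⇒ 9c, clock 60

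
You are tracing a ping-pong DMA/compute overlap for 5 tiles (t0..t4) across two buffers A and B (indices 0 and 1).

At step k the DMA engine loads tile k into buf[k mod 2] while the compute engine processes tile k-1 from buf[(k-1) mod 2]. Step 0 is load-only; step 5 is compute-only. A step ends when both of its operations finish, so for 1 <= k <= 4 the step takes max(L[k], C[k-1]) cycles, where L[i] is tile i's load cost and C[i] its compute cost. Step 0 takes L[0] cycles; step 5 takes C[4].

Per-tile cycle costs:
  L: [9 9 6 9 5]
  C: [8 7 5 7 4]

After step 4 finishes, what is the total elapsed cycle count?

end_cycle[4] = 41

k=0 load=t0/9c comp=- wait=9 total=9
k=1 load=t1/9c comp=t0/8c wait=9 total=18
k=2 load=t2/6c comp=t1/7c wait=7 total=25
k=3 load=t3/9c comp=t2/5c wait=9 total=34
k=4 load=t4/5c comp=t3/7c wait=7 total=41
k=5 load=- comp=t4/4c wait=4 total=45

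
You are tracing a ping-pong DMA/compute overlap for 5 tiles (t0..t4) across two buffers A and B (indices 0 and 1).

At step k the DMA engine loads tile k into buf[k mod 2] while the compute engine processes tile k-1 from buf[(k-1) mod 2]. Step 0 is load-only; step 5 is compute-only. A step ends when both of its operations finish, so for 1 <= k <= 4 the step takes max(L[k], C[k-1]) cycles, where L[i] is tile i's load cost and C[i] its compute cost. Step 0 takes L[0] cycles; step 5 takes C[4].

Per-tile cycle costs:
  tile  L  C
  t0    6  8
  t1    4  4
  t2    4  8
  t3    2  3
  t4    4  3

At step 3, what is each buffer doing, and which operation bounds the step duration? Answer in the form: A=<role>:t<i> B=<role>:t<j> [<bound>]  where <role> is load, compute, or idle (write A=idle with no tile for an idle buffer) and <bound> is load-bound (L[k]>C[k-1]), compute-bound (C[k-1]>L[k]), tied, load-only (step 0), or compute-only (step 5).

step 3: A=compute:t2 B=load:t3 [compute-bound]

  0. 6=6c; end=6; A:t0 B:-
  1. max(4,8)=8c; end=14; A:t0 B:t1
  2. max(4,4)=4c; end=18; A:t2 B:t1
  3. max(2,8)=8c; end=26; A:t2 B:t3
  4. max(4,3)=4c; end=30; A:t4 B:t3
  5. 3=3c; end=33; A:t4 B:t3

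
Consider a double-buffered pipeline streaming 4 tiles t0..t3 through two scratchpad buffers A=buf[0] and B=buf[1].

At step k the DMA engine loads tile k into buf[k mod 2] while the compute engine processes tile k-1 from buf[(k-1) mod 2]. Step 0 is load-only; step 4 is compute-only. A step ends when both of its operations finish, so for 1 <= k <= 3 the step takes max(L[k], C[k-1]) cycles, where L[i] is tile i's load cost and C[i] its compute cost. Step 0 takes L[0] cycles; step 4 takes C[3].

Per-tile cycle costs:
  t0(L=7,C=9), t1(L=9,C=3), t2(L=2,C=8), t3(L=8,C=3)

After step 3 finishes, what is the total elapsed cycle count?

end_cycle[3] = 27

  0. 7=7c; end=7; A:t0 B:-
  1. max(9,9)=9c; end=16; A:t0 B:t1
  2. max(2,3)=3c; end=19; A:t2 B:t1
  3. max(8,8)=8c; end=27; A:t2 B:t3
  4. 3=3c; end=30; A:t2 B:t3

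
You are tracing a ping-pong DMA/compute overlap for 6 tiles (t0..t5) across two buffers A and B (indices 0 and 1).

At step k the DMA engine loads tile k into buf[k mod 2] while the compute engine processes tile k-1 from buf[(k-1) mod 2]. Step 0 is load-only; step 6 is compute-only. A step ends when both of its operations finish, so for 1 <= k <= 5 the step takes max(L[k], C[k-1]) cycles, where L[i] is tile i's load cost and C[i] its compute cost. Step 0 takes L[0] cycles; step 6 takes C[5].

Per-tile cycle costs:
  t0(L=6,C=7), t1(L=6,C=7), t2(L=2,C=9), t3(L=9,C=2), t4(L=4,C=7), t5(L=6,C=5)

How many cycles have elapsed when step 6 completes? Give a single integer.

end_cycle[6] = 45

[0] DMA t0→A (6c) ∥ CU idle ⇒ 6c, clock 6
[1] DMA t1→B (6c) ∥ CU A:t0 (7c) ⇒ 7c, clock 13
[2] DMA t2→A (2c) ∥ CU B:t1 (7c) ⇒ 7c, clock 20
[3] DMA t3→B (9c) ∥ CU A:t2 (9c) ⇒ 9c, clock 29
[4] DMA t4→A (4c) ∥ CU B:t3 (2c) ⇒ 4c, clock 33
[5] DMA t5→B (6c) ∥ CU A:t4 (7c) ⇒ 7c, clock 40
[6] DMA idle ∥ CU B:t5 (5c) ⇒ 5c, clock 45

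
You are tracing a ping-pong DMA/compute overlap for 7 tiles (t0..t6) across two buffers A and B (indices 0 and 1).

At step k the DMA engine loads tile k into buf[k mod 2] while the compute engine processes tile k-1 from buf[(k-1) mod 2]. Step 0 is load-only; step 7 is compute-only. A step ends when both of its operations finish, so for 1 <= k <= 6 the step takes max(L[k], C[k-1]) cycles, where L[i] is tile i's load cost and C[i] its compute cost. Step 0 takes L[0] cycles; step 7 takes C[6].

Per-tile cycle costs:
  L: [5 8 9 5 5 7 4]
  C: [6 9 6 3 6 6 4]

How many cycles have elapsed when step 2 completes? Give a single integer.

end_cycle[2] = 22

step 0: L[0]=5 → dur=5, Σ=5 | A=load:t0 B=idle [load-only]
step 1: L[1]=8 C[0]=6 → dur=8, Σ=13 | A=compute:t0 B=load:t1 [load-bound]
step 2: L[2]=9 C[1]=9 → dur=9, Σ=22 | A=load:t2 B=compute:t1 [tied]
step 3: L[3]=5 C[2]=6 → dur=6, Σ=28 | A=compute:t2 B=load:t3 [compute-bound]
step 4: L[4]=5 C[3]=3 → dur=5, Σ=33 | A=load:t4 B=compute:t3 [load-bound]
step 5: L[5]=7 C[4]=6 → dur=7, Σ=40 | A=compute:t4 B=load:t5 [load-bound]
step 6: L[6]=4 C[5]=6 → dur=6, Σ=46 | A=load:t6 B=compute:t5 [compute-bound]
step 7: C[6]=4 → dur=4, Σ=50 | A=compute:t6 B=idle [compute-only]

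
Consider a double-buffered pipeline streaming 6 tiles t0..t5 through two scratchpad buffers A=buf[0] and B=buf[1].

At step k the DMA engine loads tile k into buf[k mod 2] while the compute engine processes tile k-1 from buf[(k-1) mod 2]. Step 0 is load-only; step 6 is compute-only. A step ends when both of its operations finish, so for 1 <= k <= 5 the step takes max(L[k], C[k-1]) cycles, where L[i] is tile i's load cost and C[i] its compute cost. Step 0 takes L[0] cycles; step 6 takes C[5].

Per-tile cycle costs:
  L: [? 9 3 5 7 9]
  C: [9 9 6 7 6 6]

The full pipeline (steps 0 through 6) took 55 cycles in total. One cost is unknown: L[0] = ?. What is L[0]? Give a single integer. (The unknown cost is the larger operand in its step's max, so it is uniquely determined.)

L[0] = 9

step 0 | dur = L[0]=? = L[0]  (unknown; binding)
step 1 | dur = max(L[1]=9, C[0]=9) = 9
step 2 | dur = max(L[2]=3, C[1]=9) = 9
step 3 | dur = max(L[3]=5, C[2]=6) = 6
step 4 | dur = max(L[4]=7, C[3]=7) = 7
step 5 | dur = max(L[5]=9, C[4]=6) = 9
step 6 | dur = C[5]=6 = 6
sum of known step durations = 46
dur[0] = total - known = 55 - 46 = 9
L[0] is the binding max in step 0, so L[0] = dur[0] = 9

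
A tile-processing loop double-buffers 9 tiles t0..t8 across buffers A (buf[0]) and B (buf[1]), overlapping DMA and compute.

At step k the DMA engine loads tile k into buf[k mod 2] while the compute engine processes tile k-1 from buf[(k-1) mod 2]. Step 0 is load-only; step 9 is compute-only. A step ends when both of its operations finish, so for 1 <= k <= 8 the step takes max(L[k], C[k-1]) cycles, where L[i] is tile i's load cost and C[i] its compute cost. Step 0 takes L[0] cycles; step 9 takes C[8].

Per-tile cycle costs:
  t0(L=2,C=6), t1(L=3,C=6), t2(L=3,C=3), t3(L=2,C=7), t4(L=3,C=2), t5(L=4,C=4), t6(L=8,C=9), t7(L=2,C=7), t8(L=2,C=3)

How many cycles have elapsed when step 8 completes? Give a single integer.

end_cycle[8] = 52

  0. 2=2c; end=2; A:t0 B:-
  1. max(3,6)=6c; end=8; A:t0 B:t1
  2. max(3,6)=6c; end=14; A:t2 B:t1
  3. max(2,3)=3c; end=17; A:t2 B:t3
  4. max(3,7)=7c; end=24; A:t4 B:t3
  5. max(4,2)=4c; end=28; A:t4 B:t5
  6. max(8,4)=8c; end=36; A:t6 B:t5
  7. max(2,9)=9c; end=45; A:t6 B:t7
  8. max(2,7)=7c; end=52; A:t8 B:t7
  9. 3=3c; end=55; A:t8 B:t7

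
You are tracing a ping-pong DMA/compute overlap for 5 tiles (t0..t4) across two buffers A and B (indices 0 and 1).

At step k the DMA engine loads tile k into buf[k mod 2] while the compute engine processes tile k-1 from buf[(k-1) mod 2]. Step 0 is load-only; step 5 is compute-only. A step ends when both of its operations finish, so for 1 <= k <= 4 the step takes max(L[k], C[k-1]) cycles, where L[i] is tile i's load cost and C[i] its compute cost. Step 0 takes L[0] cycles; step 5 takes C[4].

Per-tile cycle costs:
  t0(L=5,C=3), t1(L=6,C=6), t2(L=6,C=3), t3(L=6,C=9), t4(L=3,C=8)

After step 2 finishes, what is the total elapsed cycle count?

end_cycle[2] = 17

step 0: L[0]=5 → dur=5, Σ=5 | A=load:t0 B=idle [load-only]
step 1: L[1]=6 C[0]=3 → dur=6, Σ=11 | A=compute:t0 B=load:t1 [load-bound]
step 2: L[2]=6 C[1]=6 → dur=6, Σ=17 | A=load:t2 B=compute:t1 [tied]
step 3: L[3]=6 C[2]=3 → dur=6, Σ=23 | A=compute:t2 B=load:t3 [load-bound]
step 4: L[4]=3 C[3]=9 → dur=9, Σ=32 | A=load:t4 B=compute:t3 [compute-bound]
step 5: C[4]=8 → dur=8, Σ=40 | A=compute:t4 B=idle [compute-only]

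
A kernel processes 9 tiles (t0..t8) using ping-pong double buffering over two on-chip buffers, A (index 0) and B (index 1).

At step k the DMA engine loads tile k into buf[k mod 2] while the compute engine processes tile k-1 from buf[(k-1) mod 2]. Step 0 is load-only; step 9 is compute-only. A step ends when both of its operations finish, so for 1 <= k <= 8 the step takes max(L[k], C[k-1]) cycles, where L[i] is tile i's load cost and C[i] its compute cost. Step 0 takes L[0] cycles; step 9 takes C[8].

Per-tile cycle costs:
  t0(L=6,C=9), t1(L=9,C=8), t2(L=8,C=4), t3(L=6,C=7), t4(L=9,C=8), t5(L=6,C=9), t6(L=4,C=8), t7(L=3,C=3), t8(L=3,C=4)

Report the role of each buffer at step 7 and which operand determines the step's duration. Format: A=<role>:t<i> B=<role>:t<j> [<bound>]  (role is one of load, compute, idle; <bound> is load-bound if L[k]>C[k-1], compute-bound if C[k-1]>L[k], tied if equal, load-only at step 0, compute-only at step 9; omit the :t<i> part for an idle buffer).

step 7: A=compute:t6 B=load:t7 [compute-bound]

step 0: L[0]=6 → dur=6, Σ=6 | A=load:t0 B=idle [load-only]
step 1: L[1]=9 C[0]=9 → dur=9, Σ=15 | A=compute:t0 B=load:t1 [tied]
step 2: L[2]=8 C[1]=8 → dur=8, Σ=23 | A=load:t2 B=compute:t1 [tied]
step 3: L[3]=6 C[2]=4 → dur=6, Σ=29 | A=compute:t2 B=load:t3 [load-bound]
step 4: L[4]=9 C[3]=7 → dur=9, Σ=38 | A=load:t4 B=compute:t3 [load-bound]
step 5: L[5]=6 C[4]=8 → dur=8, Σ=46 | A=compute:t4 B=load:t5 [compute-bound]
step 6: L[6]=4 C[5]=9 → dur=9, Σ=55 | A=load:t6 B=compute:t5 [compute-bound]
step 7: L[7]=3 C[6]=8 → dur=8, Σ=63 | A=compute:t6 B=load:t7 [compute-bound]
step 8: L[8]=3 C[7]=3 → dur=3, Σ=66 | A=load:t8 B=compute:t7 [tied]
step 9: C[8]=4 → dur=4, Σ=70 | A=compute:t8 B=idle [compute-only]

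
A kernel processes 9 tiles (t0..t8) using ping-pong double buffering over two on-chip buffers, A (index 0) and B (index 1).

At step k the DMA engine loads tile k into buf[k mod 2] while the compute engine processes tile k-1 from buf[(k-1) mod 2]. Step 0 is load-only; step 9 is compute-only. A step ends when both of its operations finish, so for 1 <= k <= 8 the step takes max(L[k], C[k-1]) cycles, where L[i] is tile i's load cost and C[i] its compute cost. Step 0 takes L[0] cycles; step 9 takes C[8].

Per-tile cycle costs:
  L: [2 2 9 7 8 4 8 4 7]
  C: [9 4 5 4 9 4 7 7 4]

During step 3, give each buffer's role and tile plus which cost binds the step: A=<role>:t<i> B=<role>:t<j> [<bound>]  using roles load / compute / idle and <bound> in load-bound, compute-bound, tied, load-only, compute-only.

step 3: A=compute:t2 B=load:t3 [load-bound]

  0. 2=2c; end=2; A:t0 B:-
  1. max(2,9)=9c; end=11; A:t0 B:t1
  2. max(9,4)=9c; end=20; A:t2 B:t1
  3. max(7,5)=7c; end=27; A:t2 B:t3
  4. max(8,4)=8c; end=35; A:t4 B:t3
  5. max(4,9)=9c; end=44; A:t4 B:t5
  6. max(8,4)=8c; end=52; A:t6 B:t5
  7. max(4,7)=7c; end=59; A:t6 B:t7
  8. max(7,7)=7c; end=66; A:t8 B:t7
  9. 4=4c; end=70; A:t8 B:t7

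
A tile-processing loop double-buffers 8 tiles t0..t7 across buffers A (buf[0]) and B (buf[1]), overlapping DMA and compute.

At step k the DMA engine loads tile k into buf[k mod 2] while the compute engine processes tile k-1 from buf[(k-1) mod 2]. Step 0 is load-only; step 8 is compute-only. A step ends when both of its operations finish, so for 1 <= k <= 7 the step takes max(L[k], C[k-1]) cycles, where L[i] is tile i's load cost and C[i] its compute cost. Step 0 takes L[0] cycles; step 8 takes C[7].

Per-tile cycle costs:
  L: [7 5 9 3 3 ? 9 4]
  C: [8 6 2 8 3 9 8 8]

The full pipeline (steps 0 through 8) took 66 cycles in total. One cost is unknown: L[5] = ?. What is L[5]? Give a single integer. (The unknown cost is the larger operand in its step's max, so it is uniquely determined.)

step 0 | dur = L[0]=7 = 7
step 1 | dur = max(L[1]=5, C[0]=8) = 8
step 2 | dur = max(L[2]=9, C[1]=6) = 9
step 3 | dur = max(L[3]=3, C[2]=2) = 3
step 4 | dur = max(L[4]=3, C[3]=8) = 8
step 5 | dur = max(L[5]=?, C[4]=3) = L[5]  (unknown; binding)
step 6 | dur = max(L[6]=9, C[5]=9) = 9
step 7 | dur = max(L[7]=4, C[6]=8) = 8
step 8 | dur = C[7]=8 = 8
sum of known step durations = 60
dur[5] = total - known = 66 - 60 = 6
L[5] is the binding max in step 5, so L[5] = dur[5] = 6

L[5] = 6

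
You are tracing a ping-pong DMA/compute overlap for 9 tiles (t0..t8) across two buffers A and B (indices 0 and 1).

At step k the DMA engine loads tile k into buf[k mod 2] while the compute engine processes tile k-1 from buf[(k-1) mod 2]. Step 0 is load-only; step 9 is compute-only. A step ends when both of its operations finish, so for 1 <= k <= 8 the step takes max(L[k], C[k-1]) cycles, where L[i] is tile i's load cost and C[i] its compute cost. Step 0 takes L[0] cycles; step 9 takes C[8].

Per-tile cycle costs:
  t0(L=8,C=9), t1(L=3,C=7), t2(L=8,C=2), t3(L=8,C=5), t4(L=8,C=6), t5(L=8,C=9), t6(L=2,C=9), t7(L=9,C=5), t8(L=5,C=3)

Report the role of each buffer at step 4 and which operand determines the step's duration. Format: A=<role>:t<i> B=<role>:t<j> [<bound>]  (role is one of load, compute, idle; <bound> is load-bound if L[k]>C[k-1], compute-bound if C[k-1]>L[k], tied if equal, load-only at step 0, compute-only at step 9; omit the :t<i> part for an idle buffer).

step 4: A=load:t4 B=compute:t3 [load-bound]

step 0: L[0]=8 → dur=8, Σ=8 | A=load:t0 B=idle [load-only]
step 1: L[1]=3 C[0]=9 → dur=9, Σ=17 | A=compute:t0 B=load:t1 [compute-bound]
step 2: L[2]=8 C[1]=7 → dur=8, Σ=25 | A=load:t2 B=compute:t1 [load-bound]
step 3: L[3]=8 C[2]=2 → dur=8, Σ=33 | A=compute:t2 B=load:t3 [load-bound]
step 4: L[4]=8 C[3]=5 → dur=8, Σ=41 | A=load:t4 B=compute:t3 [load-bound]
step 5: L[5]=8 C[4]=6 → dur=8, Σ=49 | A=compute:t4 B=load:t5 [load-bound]
step 6: L[6]=2 C[5]=9 → dur=9, Σ=58 | A=load:t6 B=compute:t5 [compute-bound]
step 7: L[7]=9 C[6]=9 → dur=9, Σ=67 | A=compute:t6 B=load:t7 [tied]
step 8: L[8]=5 C[7]=5 → dur=5, Σ=72 | A=load:t8 B=compute:t7 [tied]
step 9: C[8]=3 → dur=3, Σ=75 | A=compute:t8 B=idle [compute-only]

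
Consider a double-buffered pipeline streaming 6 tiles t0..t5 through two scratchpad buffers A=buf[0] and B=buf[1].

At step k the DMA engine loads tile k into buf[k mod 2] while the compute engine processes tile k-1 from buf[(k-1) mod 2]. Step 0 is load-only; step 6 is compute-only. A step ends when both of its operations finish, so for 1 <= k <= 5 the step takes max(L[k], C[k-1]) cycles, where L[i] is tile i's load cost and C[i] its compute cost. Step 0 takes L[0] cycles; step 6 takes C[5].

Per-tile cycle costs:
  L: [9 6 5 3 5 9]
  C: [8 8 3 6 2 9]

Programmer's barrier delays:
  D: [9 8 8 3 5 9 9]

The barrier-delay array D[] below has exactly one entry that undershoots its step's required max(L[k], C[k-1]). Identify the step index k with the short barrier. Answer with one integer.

hazard at step 4

k=0 barrier L[0]=9→9c, D[0]=9 ok
k=1 barrier max(L[1]=6,C[0]=8)→8c, D[1]=8 ok
k=2 barrier max(L[2]=5,C[1]=8)→8c, D[2]=8 ok
k=3 barrier max(L[3]=3,C[2]=3)→3c, D[3]=3 ok
k=4 barrier max(L[4]=5,C[3]=6)→6c, D[4]=5 SHORT
k=5 barrier max(L[5]=9,C[4]=2)→9c, D[5]=9 ok
k=6 barrier C[5]=9→9c, D[6]=9 ok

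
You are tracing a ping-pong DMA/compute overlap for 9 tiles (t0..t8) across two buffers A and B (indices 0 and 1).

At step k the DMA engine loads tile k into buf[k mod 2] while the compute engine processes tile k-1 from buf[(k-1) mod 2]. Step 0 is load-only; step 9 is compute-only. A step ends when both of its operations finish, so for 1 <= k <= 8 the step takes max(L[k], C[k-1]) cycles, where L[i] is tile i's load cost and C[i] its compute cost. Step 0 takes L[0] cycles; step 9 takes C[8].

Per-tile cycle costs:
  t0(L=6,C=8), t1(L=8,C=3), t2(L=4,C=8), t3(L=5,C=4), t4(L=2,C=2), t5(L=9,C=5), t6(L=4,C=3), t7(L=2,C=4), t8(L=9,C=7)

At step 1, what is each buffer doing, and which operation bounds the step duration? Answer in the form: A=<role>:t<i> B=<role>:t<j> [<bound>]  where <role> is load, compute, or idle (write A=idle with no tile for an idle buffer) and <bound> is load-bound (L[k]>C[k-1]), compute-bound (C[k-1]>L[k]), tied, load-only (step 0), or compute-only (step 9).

[0] DMA t0→A (6c) ∥ CU idle ⇒ 6c, clock 6
[1] DMA t1→B (8c) ∥ CU A:t0 (8c) ⇒ 8c, clock 14
[2] DMA t2→A (4c) ∥ CU B:t1 (3c) ⇒ 4c, clock 18
[3] DMA t3→B (5c) ∥ CU A:t2 (8c) ⇒ 8c, clock 26
[4] DMA t4→A (2c) ∥ CU B:t3 (4c) ⇒ 4c, clock 30
[5] DMA t5→B (9c) ∥ CU A:t4 (2c) ⇒ 9c, clock 39
[6] DMA t6→A (4c) ∥ CU B:t5 (5c) ⇒ 5c, clock 44
[7] DMA t7→B (2c) ∥ CU A:t6 (3c) ⇒ 3c, clock 47
[8] DMA t8→A (9c) ∥ CU B:t7 (4c) ⇒ 9c, clock 56
[9] DMA idle ∥ CU A:t8 (7c) ⇒ 7c, clock 63

step 1: A=compute:t0 B=load:t1 [tied]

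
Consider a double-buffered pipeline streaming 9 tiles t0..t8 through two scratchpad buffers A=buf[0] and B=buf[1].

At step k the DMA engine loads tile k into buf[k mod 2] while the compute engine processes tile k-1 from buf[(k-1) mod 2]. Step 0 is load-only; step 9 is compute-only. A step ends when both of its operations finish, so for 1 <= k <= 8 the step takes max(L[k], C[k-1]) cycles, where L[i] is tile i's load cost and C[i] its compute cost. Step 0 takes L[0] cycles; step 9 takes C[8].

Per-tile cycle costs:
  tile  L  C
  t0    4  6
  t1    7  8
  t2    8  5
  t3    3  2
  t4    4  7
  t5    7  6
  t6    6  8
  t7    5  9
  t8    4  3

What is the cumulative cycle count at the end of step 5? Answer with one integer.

[0] DMA t0→A (4c) ∥ CU idle ⇒ 4c, clock 4
[1] DMA t1→B (7c) ∥ CU A:t0 (6c) ⇒ 7c, clock 11
[2] DMA t2→A (8c) ∥ CU B:t1 (8c) ⇒ 8c, clock 19
[3] DMA t3→B (3c) ∥ CU A:t2 (5c) ⇒ 5c, clock 24
[4] DMA t4→A (4c) ∥ CU B:t3 (2c) ⇒ 4c, clock 28
[5] DMA t5→B (7c) ∥ CU A:t4 (7c) ⇒ 7c, clock 35
[6] DMA t6→A (6c) ∥ CU B:t5 (6c) ⇒ 6c, clock 41
[7] DMA t7→B (5c) ∥ CU A:t6 (8c) ⇒ 8c, clock 49
[8] DMA t8→A (4c) ∥ CU B:t7 (9c) ⇒ 9c, clock 58
[9] DMA idle ∥ CU A:t8 (3c) ⇒ 3c, clock 61

end_cycle[5] = 35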